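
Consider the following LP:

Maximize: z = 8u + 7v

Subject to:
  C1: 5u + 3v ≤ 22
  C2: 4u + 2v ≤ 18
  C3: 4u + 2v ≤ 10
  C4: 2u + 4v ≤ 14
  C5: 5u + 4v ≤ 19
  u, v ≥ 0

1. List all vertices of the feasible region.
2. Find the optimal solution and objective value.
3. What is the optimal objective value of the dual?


1. (0, 0), (2.5, 0), (1, 3), (0, 3.5)
2. u = 1, v = 3, z = 29
3. 29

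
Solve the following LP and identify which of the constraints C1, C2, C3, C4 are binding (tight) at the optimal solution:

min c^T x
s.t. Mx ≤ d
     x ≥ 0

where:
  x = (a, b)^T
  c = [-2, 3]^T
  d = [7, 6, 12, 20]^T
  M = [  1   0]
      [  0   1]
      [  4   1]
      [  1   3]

At a = 3, b = 0, compute slack b - a·x for each constraint:
  C1: 7 − 3 = 4  (slack)
  C2: 6 − 0 = 6  (slack)
  C3: 12 − 12 = 0  (binding)
  C4: 20 − 3 = 17  (slack)

Optimal: a = 3, b = 0
Binding: C3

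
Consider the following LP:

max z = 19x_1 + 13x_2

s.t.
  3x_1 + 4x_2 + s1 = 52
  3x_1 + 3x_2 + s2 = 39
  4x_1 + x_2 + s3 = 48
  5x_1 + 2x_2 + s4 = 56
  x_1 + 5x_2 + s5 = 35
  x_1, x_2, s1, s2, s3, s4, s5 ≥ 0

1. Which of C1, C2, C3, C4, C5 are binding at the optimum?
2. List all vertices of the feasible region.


1. C2, C4
2. (0, 0), (11.2, 0), (10, 3), (7.5, 5.5), (0, 7)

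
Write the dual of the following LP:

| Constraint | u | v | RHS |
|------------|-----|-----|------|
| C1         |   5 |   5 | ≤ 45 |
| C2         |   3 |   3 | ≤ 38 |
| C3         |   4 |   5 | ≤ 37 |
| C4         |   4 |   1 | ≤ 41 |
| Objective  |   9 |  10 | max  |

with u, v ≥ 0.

Primal max cᵀx s.t. Ax ≤ b, x ≥ 0  →  Dual min bᵀy s.t. Aᵀy ≥ c, y ≥ 0.

Minimize: z = 45y1 + 38y2 + 37y3 + 41y4

Subject to:
  5y1 + 3y2 + 4y3 + 4y4 ≥ 9
  5y1 + 3y2 + 5y3 + y4 ≥ 10
  y1, y2, y3, y4 ≥ 0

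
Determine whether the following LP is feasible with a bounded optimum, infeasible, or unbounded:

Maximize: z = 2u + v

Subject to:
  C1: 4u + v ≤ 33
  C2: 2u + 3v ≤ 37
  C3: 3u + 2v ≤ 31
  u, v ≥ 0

Feasible with a bounded optimal solution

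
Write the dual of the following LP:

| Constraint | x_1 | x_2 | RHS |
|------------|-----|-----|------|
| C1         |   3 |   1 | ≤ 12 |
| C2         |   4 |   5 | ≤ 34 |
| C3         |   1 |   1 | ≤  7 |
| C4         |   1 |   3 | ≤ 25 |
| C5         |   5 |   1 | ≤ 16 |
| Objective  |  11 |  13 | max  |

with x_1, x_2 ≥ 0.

Primal max cᵀx s.t. Ax ≤ b, x ≥ 0  →  Dual min bᵀy s.t. Aᵀy ≥ c, y ≥ 0.

Minimize: z = 12y1 + 34y2 + 7y3 + 25y4 + 16y5

Subject to:
  3y1 + 4y2 + y3 + y4 + 5y5 ≥ 11
  y1 + 5y2 + y3 + 3y4 + y5 ≥ 13
  y1, y2, y3, y4, y5 ≥ 0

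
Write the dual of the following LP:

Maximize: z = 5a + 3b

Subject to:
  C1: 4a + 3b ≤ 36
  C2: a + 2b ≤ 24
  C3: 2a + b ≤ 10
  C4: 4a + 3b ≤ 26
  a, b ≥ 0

Primal max cᵀx s.t. Ax ≤ b, x ≥ 0  →  Dual min bᵀy s.t. Aᵀy ≥ c, y ≥ 0.

Minimize: z = 36y1 + 24y2 + 10y3 + 26y4

Subject to:
  4y1 + y2 + 2y3 + 4y4 ≥ 5
  3y1 + 2y2 + y3 + 3y4 ≥ 3
  y1, y2, y3, y4 ≥ 0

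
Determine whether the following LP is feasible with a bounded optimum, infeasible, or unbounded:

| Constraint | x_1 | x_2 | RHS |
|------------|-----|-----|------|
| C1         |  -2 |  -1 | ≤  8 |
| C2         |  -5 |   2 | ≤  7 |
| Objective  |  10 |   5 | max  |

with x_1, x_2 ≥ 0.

Unbounded (objective can increase without bound)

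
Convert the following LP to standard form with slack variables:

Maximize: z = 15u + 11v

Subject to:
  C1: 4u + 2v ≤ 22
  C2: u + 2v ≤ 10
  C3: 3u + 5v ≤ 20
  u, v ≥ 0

max z = 15u + 11v

s.t.
  4u + 2v + s1 = 22
  u + 2v + s2 = 10
  3u + 5v + s3 = 20
  u, v, s1, s2, s3 ≥ 0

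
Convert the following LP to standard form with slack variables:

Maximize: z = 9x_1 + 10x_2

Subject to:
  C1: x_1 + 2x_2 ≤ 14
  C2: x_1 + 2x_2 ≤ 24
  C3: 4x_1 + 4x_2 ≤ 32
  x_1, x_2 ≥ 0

max z = 9x_1 + 10x_2

s.t.
  x_1 + 2x_2 + s1 = 14
  x_1 + 2x_2 + s2 = 24
  4x_1 + 4x_2 + s3 = 32
  x_1, x_2, s1, s2, s3 ≥ 0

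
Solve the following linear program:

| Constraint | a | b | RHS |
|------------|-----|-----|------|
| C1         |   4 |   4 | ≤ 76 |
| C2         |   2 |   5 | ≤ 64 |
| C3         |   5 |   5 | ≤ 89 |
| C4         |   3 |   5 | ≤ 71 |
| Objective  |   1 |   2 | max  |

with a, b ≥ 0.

Evaluate the objective at each vertex of the feasible region:
  z(0, 0) = 0
  z(17.8, 0) = 17.8
  z(9, 8.8) = 26.6
  z(7, 10) = 27  ←
  z(0, 12.8) = 25.6
The maximum is at a = 7, b = 10.

a = 7, b = 10, z = 27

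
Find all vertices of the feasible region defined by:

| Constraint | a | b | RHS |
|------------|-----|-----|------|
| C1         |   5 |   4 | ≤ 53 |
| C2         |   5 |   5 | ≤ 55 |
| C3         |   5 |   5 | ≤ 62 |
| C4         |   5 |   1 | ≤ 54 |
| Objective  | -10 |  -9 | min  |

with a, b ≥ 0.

(0, 0), (10.6, 0), (9, 2), (0, 11)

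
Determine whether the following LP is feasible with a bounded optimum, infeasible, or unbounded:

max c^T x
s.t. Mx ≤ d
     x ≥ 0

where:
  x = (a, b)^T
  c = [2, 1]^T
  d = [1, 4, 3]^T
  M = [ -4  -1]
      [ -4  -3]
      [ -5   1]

Unbounded (objective can increase without bound)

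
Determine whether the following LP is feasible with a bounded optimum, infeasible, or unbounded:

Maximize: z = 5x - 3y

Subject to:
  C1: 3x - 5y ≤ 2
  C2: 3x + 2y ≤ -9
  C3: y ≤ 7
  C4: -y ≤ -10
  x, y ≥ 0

Infeasible (no feasible solution exists)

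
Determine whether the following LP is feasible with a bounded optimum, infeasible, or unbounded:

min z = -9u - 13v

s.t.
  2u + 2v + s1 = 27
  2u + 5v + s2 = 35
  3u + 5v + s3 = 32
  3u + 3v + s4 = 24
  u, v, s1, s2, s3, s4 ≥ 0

Feasible with a bounded optimal solution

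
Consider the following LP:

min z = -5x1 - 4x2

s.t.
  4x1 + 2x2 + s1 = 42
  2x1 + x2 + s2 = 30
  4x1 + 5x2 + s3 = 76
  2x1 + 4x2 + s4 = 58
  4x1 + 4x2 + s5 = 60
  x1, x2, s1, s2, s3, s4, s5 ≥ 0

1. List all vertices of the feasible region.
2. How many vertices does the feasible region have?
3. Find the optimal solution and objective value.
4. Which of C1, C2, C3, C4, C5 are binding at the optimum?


1. (0, 0), (10.5, 0), (6, 9), (1, 14), (0, 14.5)
2. 5
3. x1 = 6, x2 = 9, z = -66
4. C1, C5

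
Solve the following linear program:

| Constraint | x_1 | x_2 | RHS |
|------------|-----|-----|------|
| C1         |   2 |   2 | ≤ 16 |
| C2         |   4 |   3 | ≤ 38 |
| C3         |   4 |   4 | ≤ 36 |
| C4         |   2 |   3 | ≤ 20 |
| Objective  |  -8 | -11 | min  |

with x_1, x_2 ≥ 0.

Evaluate the objective at each vertex of the feasible region:
  z(0, 0) = 0
  z(8, 0) = -64
  z(4, 4) = -76  ←
  z(0, 6.667) = -73.33
The minimum is at x_1 = 4, x_2 = 4.

x_1 = 4, x_2 = 4, z = -76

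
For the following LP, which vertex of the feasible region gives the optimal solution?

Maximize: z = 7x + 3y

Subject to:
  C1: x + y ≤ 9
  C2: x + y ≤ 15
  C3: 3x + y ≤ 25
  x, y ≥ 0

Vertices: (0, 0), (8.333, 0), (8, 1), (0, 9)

Evaluate the objective at each vertex of the feasible region:
  z(0, 0) = 0
  z(8.333, 0) = 58.33
  z(8, 1) = 59  ←
  z(0, 9) = 27
The maximum is at x = 8, y = 1.

(8, 1)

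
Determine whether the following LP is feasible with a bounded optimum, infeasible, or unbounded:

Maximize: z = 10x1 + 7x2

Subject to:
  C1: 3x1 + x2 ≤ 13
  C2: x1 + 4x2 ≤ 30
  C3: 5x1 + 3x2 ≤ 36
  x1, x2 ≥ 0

Feasible with a bounded optimal solution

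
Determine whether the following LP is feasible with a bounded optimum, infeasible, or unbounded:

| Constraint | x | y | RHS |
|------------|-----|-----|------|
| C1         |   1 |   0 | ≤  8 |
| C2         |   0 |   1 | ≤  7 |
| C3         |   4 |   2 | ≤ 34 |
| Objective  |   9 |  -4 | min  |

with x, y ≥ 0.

Feasible with a bounded optimal solution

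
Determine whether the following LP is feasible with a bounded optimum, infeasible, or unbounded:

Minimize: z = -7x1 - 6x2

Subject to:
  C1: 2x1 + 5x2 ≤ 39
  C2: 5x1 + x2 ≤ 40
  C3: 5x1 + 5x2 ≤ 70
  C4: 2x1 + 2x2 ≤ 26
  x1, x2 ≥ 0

Feasible with a bounded optimal solution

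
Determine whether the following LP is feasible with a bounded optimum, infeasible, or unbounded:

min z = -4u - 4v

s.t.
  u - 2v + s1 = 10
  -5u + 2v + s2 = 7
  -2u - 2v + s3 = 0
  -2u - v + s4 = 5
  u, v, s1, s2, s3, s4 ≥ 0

Unbounded (objective can decrease without bound)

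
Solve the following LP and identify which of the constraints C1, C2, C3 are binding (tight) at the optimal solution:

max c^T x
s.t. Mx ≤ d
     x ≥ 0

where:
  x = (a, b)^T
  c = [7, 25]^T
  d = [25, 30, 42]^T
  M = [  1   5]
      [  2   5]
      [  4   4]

At a = 5, b = 4, compute slack b - a·x for each constraint:
  C1: 25 − 25 = 0  (binding)
  C2: 30 − 30 = 0  (binding)
  C3: 42 − 36 = 6  (slack)

Optimal: a = 5, b = 4
Binding: C1, C2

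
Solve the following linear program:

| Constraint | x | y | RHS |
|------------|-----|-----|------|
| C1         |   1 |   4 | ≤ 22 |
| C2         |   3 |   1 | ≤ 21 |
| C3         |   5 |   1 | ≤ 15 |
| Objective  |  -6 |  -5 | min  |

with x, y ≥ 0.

Evaluate the objective at each vertex of the feasible region:
  z(0, 0) = 0
  z(3, 0) = -18
  z(2, 5) = -37  ←
  z(0, 5.5) = -27.5
The minimum is at x = 2, y = 5.

x = 2, y = 5, z = -37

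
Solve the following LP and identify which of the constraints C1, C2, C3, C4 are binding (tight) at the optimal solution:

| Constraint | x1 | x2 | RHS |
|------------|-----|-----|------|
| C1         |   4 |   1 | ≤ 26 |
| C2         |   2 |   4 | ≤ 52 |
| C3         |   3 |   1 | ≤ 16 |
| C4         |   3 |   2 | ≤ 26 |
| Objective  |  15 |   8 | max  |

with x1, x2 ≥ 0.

At x1 = 2, x2 = 10, compute slack b - a·x for each constraint:
  C1: 26 − 18 = 8  (slack)
  C2: 52 − 44 = 8  (slack)
  C3: 16 − 16 = 0  (binding)
  C4: 26 − 26 = 0  (binding)

Optimal: x1 = 2, x2 = 10
Binding: C3, C4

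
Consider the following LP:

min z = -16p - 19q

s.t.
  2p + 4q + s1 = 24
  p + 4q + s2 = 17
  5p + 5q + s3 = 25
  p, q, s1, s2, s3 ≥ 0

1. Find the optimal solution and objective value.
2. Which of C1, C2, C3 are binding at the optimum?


1. p = 1, q = 4, z = -92
2. C2, C3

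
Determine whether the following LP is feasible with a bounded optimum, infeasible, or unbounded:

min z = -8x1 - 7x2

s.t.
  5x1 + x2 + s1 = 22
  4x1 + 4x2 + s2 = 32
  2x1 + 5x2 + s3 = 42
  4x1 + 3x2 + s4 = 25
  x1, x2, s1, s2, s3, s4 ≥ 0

Feasible with a bounded optimal solution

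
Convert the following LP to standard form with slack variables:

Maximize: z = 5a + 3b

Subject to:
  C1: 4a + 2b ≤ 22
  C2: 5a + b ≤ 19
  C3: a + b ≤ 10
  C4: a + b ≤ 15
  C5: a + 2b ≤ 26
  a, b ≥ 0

max z = 5a + 3b

s.t.
  4a + 2b + s1 = 22
  5a + b + s2 = 19
  a + b + s3 = 10
  a + b + s4 = 15
  a + 2b + s5 = 26
  a, b, s1, s2, s3, s4, s5 ≥ 0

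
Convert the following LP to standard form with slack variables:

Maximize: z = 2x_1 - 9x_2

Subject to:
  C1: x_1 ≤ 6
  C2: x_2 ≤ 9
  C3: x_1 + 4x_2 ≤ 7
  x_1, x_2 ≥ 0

max z = 2x_1 - 9x_2

s.t.
  x_1 + s1 = 6
  x_2 + s2 = 9
  x_1 + 4x_2 + s3 = 7
  x_1, x_2, s1, s2, s3 ≥ 0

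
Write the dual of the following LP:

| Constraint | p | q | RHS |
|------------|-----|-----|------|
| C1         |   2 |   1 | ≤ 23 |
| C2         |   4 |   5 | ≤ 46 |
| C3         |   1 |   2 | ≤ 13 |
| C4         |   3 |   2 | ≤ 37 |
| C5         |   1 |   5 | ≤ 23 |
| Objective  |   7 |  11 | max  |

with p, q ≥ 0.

Primal max cᵀx s.t. Ax ≤ b, x ≥ 0  →  Dual min bᵀy s.t. Aᵀy ≥ c, y ≥ 0.

Minimize: z = 23y1 + 46y2 + 13y3 + 37y4 + 23y5

Subject to:
  2y1 + 4y2 + y3 + 3y4 + y5 ≥ 7
  y1 + 5y2 + 2y3 + 2y4 + 5y5 ≥ 11
  y1, y2, y3, y4, y5 ≥ 0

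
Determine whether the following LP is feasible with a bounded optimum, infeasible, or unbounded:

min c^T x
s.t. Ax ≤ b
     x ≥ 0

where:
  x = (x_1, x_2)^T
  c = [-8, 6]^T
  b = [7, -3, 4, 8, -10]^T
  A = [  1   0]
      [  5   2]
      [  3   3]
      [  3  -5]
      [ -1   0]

Infeasible (no feasible solution exists)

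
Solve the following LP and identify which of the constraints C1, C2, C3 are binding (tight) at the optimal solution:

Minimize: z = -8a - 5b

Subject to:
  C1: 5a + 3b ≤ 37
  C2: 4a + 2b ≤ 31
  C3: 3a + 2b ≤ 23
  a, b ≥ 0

At a = 5, b = 4, compute slack b - a·x for each constraint:
  C1: 37 − 37 = 0  (binding)
  C2: 31 − 28 = 3  (slack)
  C3: 23 − 23 = 0  (binding)

Optimal: a = 5, b = 4
Binding: C1, C3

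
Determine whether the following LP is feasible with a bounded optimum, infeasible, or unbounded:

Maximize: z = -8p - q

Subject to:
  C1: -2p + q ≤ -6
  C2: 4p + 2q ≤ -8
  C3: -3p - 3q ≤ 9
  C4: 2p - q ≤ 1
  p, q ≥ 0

Infeasible (no feasible solution exists)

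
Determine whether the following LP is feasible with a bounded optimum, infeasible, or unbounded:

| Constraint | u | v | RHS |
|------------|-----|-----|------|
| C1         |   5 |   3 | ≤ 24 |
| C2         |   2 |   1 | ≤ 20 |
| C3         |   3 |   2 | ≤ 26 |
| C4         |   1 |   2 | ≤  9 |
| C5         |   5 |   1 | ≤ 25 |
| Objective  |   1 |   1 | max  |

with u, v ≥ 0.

Feasible with a bounded optimal solution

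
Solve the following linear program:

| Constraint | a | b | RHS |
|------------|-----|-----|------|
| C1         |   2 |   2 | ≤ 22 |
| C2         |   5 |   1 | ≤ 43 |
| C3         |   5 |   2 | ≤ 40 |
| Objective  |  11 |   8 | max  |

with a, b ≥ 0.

Evaluate the objective at each vertex of the feasible region:
  z(0, 0) = 0
  z(8, 0) = 88
  z(6, 5) = 106  ←
  z(0, 11) = 88
The maximum is at a = 6, b = 5.

a = 6, b = 5, z = 106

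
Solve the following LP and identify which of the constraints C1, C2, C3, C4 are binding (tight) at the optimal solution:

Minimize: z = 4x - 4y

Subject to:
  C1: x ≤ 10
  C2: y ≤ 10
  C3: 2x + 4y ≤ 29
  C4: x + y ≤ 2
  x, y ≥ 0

At x = 0, y = 2, compute slack b - a·x for each constraint:
  C1: 10 − 0 = 10  (slack)
  C2: 10 − 2 = 8  (slack)
  C3: 29 − 8 = 21  (slack)
  C4: 2 − 2 = 0  (binding)

Optimal: x = 0, y = 2
Binding: C4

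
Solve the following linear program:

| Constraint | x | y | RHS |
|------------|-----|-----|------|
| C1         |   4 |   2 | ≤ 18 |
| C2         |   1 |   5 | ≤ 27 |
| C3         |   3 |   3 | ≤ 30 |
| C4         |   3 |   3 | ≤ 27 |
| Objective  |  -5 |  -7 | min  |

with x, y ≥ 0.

Evaluate the objective at each vertex of the feasible region:
  z(0, 0) = 0
  z(4.5, 0) = -22.5
  z(2, 5) = -45  ←
  z(0, 5.4) = -37.8
The minimum is at x = 2, y = 5.

x = 2, y = 5, z = -45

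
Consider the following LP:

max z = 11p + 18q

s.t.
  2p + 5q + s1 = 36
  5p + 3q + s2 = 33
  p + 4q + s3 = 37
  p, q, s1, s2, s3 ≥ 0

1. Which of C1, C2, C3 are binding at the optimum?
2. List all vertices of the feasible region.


1. C1, C2
2. (0, 0), (6.6, 0), (3, 6), (0, 7.2)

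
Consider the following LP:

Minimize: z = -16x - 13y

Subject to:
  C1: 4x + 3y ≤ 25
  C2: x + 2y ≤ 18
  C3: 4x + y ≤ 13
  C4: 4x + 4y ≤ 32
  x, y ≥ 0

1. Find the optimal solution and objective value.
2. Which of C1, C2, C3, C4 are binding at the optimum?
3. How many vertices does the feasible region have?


1. x = 1, y = 7, z = -107
2. C1, C4
3. 5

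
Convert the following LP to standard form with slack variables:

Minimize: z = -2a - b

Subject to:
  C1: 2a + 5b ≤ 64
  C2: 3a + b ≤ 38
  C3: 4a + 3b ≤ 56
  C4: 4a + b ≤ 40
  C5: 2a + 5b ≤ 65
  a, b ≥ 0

min z = -2a - b

s.t.
  2a + 5b + s1 = 64
  3a + b + s2 = 38
  4a + 3b + s3 = 56
  4a + b + s4 = 40
  2a + 5b + s5 = 65
  a, b, s1, s2, s3, s4, s5 ≥ 0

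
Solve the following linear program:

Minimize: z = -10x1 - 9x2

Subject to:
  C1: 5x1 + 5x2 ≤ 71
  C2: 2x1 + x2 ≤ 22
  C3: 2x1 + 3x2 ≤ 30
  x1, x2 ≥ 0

Evaluate the objective at each vertex of the feasible region:
  z(0, 0) = 0
  z(11, 0) = -110
  z(9, 4) = -126  ←
  z(0, 10) = -90
The minimum is at x1 = 9, x2 = 4.

x1 = 9, x2 = 4, z = -126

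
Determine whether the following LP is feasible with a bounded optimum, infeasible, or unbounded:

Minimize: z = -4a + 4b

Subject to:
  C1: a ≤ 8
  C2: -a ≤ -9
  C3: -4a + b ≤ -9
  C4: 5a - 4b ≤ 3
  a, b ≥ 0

Infeasible (no feasible solution exists)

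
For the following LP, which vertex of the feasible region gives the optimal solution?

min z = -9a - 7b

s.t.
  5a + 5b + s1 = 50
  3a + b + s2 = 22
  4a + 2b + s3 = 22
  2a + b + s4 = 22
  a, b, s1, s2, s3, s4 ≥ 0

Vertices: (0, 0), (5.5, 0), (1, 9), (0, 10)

Evaluate the objective at each vertex of the feasible region:
  z(0, 0) = 0
  z(5.5, 0) = -49.5
  z(1, 9) = -72  ←
  z(0, 10) = -70
The minimum is at a = 1, b = 9.

(1, 9)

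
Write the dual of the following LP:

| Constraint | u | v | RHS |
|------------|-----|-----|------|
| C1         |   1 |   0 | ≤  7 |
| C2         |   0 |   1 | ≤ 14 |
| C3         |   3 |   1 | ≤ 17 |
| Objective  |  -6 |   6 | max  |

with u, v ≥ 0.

Primal max cᵀx s.t. Ax ≤ b, x ≥ 0  →  Dual min bᵀy s.t. Aᵀy ≥ c, y ≥ 0.

Minimize: z = 7y1 + 14y2 + 17y3

Subject to:
  y1 + 3y3 ≥ -6
  y2 + y3 ≥ 6
  y1, y2, y3 ≥ 0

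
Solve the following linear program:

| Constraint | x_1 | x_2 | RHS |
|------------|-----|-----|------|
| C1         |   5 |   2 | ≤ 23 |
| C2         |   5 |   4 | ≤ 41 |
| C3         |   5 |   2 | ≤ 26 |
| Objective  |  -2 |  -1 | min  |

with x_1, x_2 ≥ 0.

Evaluate the objective at each vertex of the feasible region:
  z(0, 0) = 0
  z(4.6, 0) = -9.2
  z(1, 9) = -11  ←
  z(0, 10.25) = -10.25
The minimum is at x_1 = 1, x_2 = 9.

x_1 = 1, x_2 = 9, z = -11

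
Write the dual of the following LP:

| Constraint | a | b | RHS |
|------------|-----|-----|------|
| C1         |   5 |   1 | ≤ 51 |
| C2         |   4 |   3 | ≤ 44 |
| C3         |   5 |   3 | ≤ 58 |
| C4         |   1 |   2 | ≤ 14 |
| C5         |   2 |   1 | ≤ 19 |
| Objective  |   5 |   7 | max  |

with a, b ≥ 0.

Primal max cᵀx s.t. Ax ≤ b, x ≥ 0  →  Dual min bᵀy s.t. Aᵀy ≥ c, y ≥ 0.

Minimize: z = 51y1 + 44y2 + 58y3 + 14y4 + 19y5

Subject to:
  5y1 + 4y2 + 5y3 + y4 + 2y5 ≥ 5
  y1 + 3y2 + 3y3 + 2y4 + y5 ≥ 7
  y1, y2, y3, y4, y5 ≥ 0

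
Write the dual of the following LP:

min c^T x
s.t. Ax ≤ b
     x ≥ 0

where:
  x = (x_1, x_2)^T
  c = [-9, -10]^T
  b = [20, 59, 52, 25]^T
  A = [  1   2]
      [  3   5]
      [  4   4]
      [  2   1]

Primal min cᵀx s.t. Ax ≤ b, x ≥ 0  →  Dual max −bᵀy s.t. Aᵀy ≥ −c, y ≥ 0.

Maximize: z = -20y1 - 59y2 - 52y3 - 25y4

Subject to:
  y1 + 3y2 + 4y3 + 2y4 ≥ 9
  2y1 + 5y2 + 4y3 + y4 ≥ 10
  y1, y2, y3, y4 ≥ 0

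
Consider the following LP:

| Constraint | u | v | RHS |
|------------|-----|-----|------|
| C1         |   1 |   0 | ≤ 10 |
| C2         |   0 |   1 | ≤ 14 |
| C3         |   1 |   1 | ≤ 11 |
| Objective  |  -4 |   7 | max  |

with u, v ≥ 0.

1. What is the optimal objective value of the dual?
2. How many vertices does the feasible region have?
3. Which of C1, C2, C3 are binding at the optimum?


1. 77
2. 4
3. C3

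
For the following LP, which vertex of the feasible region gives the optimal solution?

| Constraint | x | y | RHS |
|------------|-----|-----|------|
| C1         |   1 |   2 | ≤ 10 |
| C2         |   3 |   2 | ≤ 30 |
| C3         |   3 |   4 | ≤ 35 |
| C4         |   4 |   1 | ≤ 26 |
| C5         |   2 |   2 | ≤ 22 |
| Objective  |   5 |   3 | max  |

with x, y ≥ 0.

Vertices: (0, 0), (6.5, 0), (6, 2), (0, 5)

Evaluate the objective at each vertex of the feasible region:
  z(0, 0) = 0
  z(6.5, 0) = 32.5
  z(6, 2) = 36  ←
  z(0, 5) = 15
The maximum is at x = 6, y = 2.

(6, 2)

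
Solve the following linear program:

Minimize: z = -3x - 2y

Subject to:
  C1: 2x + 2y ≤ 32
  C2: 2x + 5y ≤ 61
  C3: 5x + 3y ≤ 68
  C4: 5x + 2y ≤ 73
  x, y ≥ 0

Evaluate the objective at each vertex of the feasible region:
  z(0, 0) = 0
  z(13.6, 0) = -40.8
  z(10, 6) = -42  ←
  z(6.333, 9.667) = -38.33
  z(0, 12.2) = -24.4
The minimum is at x = 10, y = 6.

x = 10, y = 6, z = -42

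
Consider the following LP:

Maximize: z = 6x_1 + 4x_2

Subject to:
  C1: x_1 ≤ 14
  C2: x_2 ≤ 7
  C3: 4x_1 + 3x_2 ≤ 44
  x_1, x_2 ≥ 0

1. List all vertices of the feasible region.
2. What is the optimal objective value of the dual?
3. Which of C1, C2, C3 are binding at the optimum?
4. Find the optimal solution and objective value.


1. (0, 0), (11, 0), (5.75, 7), (0, 7)
2. 66
3. C3
4. x_1 = 11, x_2 = 0, z = 66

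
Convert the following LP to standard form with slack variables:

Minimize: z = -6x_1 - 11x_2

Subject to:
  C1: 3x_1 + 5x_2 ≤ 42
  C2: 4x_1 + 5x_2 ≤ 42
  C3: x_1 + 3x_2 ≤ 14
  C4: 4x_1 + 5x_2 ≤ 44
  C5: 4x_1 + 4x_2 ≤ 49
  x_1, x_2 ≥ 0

min z = -6x_1 - 11x_2

s.t.
  3x_1 + 5x_2 + s1 = 42
  4x_1 + 5x_2 + s2 = 42
  x_1 + 3x_2 + s3 = 14
  4x_1 + 5x_2 + s4 = 44
  4x_1 + 4x_2 + s5 = 49
  x_1, x_2, s1, s2, s3, s4, s5 ≥ 0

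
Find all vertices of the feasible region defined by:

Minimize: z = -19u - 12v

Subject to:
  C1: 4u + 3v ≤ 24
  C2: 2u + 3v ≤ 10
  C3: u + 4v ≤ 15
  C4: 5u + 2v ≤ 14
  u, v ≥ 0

(0, 0), (2.8, 0), (2, 2), (0, 3.333)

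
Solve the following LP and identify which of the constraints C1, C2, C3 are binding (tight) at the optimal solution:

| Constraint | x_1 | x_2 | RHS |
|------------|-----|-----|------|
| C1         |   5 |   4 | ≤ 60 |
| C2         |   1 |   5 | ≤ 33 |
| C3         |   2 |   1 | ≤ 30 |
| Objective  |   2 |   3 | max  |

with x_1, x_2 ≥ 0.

At x_1 = 8, x_2 = 5, compute slack b - a·x for each constraint:
  C1: 60 − 60 = 0  (binding)
  C2: 33 − 33 = 0  (binding)
  C3: 30 − 21 = 9  (slack)

Optimal: x_1 = 8, x_2 = 5
Binding: C1, C2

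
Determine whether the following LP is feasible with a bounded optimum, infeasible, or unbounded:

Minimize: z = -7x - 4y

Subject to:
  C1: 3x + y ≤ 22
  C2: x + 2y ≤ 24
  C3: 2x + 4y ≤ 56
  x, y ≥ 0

Feasible with a bounded optimal solution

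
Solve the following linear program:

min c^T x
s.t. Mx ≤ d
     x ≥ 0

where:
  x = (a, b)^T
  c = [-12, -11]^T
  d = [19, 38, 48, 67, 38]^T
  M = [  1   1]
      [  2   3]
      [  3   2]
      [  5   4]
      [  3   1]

Evaluate the objective at each vertex of the feasible region:
  z(0, 0) = 0
  z(12.67, 0) = -152
  z(12.14, 1.571) = -163
  z(7, 8) = -172  ←
  z(0, 12.67) = -139.3
The minimum is at a = 7, b = 8.

a = 7, b = 8, z = -172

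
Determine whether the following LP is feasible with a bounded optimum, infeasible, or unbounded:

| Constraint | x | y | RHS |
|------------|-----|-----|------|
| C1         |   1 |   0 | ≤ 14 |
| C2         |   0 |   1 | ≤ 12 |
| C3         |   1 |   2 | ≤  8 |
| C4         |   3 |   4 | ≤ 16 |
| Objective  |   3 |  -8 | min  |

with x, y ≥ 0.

Feasible with a bounded optimal solution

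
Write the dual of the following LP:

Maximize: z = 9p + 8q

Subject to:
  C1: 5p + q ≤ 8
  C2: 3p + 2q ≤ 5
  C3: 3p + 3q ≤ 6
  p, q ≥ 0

Primal max cᵀx s.t. Ax ≤ b, x ≥ 0  →  Dual min bᵀy s.t. Aᵀy ≥ c, y ≥ 0.

Minimize: z = 8y1 + 5y2 + 6y3

Subject to:
  5y1 + 3y2 + 3y3 ≥ 9
  y1 + 2y2 + 3y3 ≥ 8
  y1, y2, y3 ≥ 0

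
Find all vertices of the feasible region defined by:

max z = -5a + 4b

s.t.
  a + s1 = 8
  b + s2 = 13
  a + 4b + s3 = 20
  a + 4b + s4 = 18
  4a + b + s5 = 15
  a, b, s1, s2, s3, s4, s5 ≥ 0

(0, 0), (3.75, 0), (2.8, 3.8), (0, 4.5)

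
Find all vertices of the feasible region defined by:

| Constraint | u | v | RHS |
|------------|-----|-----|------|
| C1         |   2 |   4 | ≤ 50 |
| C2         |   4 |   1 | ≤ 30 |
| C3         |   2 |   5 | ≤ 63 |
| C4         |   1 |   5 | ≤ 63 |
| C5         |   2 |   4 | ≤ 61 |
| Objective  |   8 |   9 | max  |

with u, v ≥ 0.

(0, 0), (7.5, 0), (5, 10), (0, 12.5)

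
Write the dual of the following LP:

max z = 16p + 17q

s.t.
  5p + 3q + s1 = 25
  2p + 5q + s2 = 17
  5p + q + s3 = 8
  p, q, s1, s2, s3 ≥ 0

Primal max cᵀx s.t. Ax ≤ b, x ≥ 0  →  Dual min bᵀy s.t. Aᵀy ≥ c, y ≥ 0.

Minimize: z = 25y1 + 17y2 + 8y3

Subject to:
  5y1 + 2y2 + 5y3 ≥ 16
  3y1 + 5y2 + y3 ≥ 17
  y1, y2, y3 ≥ 0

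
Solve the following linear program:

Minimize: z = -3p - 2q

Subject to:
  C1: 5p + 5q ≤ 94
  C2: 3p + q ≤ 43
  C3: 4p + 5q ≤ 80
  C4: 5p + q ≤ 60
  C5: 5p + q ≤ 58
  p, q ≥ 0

Evaluate the objective at each vertex of the feasible region:
  z(0, 0) = 0
  z(11.6, 0) = -34.8
  z(10, 8) = -46  ←
  z(0, 16) = -32
The minimum is at p = 10, q = 8.

p = 10, q = 8, z = -46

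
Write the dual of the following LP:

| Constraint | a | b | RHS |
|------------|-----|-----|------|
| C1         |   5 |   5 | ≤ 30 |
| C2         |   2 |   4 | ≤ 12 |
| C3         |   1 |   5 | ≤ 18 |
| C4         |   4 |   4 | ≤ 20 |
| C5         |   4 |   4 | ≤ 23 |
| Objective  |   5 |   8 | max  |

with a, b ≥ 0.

Primal max cᵀx s.t. Ax ≤ b, x ≥ 0  →  Dual min bᵀy s.t. Aᵀy ≥ c, y ≥ 0.

Minimize: z = 30y1 + 12y2 + 18y3 + 20y4 + 23y5

Subject to:
  5y1 + 2y2 + y3 + 4y4 + 4y5 ≥ 5
  5y1 + 4y2 + 5y3 + 4y4 + 4y5 ≥ 8
  y1, y2, y3, y4, y5 ≥ 0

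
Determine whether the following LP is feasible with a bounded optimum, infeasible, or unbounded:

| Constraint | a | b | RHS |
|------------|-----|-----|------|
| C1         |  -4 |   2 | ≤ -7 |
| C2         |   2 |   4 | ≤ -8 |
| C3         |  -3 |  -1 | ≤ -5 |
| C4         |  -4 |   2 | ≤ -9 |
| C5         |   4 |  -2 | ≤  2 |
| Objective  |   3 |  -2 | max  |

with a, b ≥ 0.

Infeasible (no feasible solution exists)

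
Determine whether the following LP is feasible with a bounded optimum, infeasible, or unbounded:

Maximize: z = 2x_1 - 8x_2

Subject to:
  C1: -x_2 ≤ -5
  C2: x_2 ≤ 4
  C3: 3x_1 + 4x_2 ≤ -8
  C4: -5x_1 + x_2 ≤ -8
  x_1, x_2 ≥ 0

Infeasible (no feasible solution exists)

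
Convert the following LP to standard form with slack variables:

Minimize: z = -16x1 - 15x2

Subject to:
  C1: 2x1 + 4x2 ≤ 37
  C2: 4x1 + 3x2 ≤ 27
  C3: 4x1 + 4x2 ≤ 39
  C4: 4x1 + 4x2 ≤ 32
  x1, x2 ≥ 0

min z = -16x1 - 15x2

s.t.
  2x1 + 4x2 + s1 = 37
  4x1 + 3x2 + s2 = 27
  4x1 + 4x2 + s3 = 39
  4x1 + 4x2 + s4 = 32
  x1, x2, s1, s2, s3, s4 ≥ 0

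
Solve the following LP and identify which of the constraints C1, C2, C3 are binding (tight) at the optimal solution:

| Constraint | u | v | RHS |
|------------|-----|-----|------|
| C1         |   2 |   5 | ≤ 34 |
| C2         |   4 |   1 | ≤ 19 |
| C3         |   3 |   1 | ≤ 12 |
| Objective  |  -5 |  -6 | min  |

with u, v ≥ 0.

At u = 2, v = 6, compute slack b - a·x for each constraint:
  C1: 34 − 34 = 0  (binding)
  C2: 19 − 14 = 5  (slack)
  C3: 12 − 12 = 0  (binding)

Optimal: u = 2, v = 6
Binding: C1, C3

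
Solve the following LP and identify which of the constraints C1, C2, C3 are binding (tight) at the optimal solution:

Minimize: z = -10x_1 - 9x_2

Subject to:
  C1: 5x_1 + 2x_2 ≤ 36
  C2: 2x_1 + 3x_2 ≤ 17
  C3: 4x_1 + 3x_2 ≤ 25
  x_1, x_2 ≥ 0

At x_1 = 4, x_2 = 3, compute slack b - a·x for each constraint:
  C1: 36 − 26 = 10  (slack)
  C2: 17 − 17 = 0  (binding)
  C3: 25 − 25 = 0  (binding)

Optimal: x_1 = 4, x_2 = 3
Binding: C2, C3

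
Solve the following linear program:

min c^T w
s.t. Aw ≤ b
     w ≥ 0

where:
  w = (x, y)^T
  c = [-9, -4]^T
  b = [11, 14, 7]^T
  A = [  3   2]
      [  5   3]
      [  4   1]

Evaluate the objective at each vertex of the feasible region:
  z(0, 0) = 0
  z(1.75, 0) = -15.75
  z(1, 3) = -21  ←
  z(0, 4.667) = -18.67
The minimum is at x = 1, y = 3.

x = 1, y = 3, z = -21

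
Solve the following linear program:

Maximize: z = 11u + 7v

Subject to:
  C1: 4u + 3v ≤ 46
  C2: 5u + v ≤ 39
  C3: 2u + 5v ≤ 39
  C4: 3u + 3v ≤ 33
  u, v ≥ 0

Evaluate the objective at each vertex of the feasible region:
  z(0, 0) = 0
  z(7.8, 0) = 85.8
  z(7, 4) = 105  ←
  z(5.333, 5.667) = 98.33
  z(0, 7.8) = 54.6
The maximum is at u = 7, v = 4.

u = 7, v = 4, z = 105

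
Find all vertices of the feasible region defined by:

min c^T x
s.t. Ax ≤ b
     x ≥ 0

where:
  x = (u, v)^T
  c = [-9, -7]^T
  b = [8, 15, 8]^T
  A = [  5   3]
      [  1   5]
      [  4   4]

(0, 0), (1.6, 0), (1, 1), (0, 2)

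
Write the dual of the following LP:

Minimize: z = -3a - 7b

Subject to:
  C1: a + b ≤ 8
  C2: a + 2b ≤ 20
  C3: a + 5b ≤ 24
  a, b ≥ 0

Primal min cᵀx s.t. Ax ≤ b, x ≥ 0  →  Dual max −bᵀy s.t. Aᵀy ≥ −c, y ≥ 0.

Maximize: z = -8y1 - 20y2 - 24y3

Subject to:
  y1 + y2 + y3 ≥ 3
  y1 + 2y2 + 5y3 ≥ 7
  y1, y2, y3 ≥ 0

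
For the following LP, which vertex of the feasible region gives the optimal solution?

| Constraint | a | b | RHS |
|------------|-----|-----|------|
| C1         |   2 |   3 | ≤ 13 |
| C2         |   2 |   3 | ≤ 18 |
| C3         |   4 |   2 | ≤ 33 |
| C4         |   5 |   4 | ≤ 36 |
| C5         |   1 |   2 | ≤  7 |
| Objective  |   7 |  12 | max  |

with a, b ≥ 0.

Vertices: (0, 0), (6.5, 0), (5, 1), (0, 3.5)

Evaluate the objective at each vertex of the feasible region:
  z(0, 0) = 0
  z(6.5, 0) = 45.5
  z(5, 1) = 47  ←
  z(0, 3.5) = 42
The maximum is at a = 5, b = 1.

(5, 1)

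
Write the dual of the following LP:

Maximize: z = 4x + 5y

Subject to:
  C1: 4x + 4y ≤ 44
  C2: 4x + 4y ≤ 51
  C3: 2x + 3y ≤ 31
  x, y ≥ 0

Primal max cᵀx s.t. Ax ≤ b, x ≥ 0  →  Dual min bᵀy s.t. Aᵀy ≥ c, y ≥ 0.

Minimize: z = 44y1 + 51y2 + 31y3

Subject to:
  4y1 + 4y2 + 2y3 ≥ 4
  4y1 + 4y2 + 3y3 ≥ 5
  y1, y2, y3 ≥ 0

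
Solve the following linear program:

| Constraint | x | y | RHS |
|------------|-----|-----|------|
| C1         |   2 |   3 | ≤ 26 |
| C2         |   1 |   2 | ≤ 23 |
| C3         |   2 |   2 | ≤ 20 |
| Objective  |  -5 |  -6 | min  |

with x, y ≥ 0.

Evaluate the objective at each vertex of the feasible region:
  z(0, 0) = 0
  z(10, 0) = -50
  z(4, 6) = -56  ←
  z(0, 8.667) = -52
The minimum is at x = 4, y = 6.

x = 4, y = 6, z = -56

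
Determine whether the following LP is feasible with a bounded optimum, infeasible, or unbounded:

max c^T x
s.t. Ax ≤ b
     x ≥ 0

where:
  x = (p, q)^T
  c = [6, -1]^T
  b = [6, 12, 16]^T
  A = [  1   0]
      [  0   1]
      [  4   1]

Feasible with a bounded optimal solution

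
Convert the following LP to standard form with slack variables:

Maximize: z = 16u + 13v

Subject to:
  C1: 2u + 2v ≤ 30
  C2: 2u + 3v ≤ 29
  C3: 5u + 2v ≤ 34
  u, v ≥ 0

max z = 16u + 13v

s.t.
  2u + 2v + s1 = 30
  2u + 3v + s2 = 29
  5u + 2v + s3 = 34
  u, v, s1, s2, s3 ≥ 0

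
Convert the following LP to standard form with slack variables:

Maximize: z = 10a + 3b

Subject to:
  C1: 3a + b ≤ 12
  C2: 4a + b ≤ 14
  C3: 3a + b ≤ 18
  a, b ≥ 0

max z = 10a + 3b

s.t.
  3a + b + s1 = 12
  4a + b + s2 = 14
  3a + b + s3 = 18
  a, b, s1, s2, s3 ≥ 0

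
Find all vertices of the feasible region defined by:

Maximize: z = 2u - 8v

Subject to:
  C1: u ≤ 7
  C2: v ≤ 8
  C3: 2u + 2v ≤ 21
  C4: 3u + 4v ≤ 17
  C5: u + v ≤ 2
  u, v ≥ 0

(0, 0), (2, 0), (0, 2)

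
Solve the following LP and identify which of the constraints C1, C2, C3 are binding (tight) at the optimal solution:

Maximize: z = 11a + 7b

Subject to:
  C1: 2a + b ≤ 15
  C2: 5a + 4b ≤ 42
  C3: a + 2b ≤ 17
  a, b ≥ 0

At a = 6, b = 3, compute slack b - a·x for each constraint:
  C1: 15 − 15 = 0  (binding)
  C2: 42 − 42 = 0  (binding)
  C3: 17 − 12 = 5  (slack)

Optimal: a = 6, b = 3
Binding: C1, C2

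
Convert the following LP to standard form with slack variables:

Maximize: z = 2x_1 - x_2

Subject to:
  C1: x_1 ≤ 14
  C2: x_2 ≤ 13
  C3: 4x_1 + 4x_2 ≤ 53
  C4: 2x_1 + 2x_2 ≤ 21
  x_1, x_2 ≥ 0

max z = 2x_1 - x_2

s.t.
  x_1 + s1 = 14
  x_2 + s2 = 13
  4x_1 + 4x_2 + s3 = 53
  2x_1 + 2x_2 + s4 = 21
  x_1, x_2, s1, s2, s3, s4 ≥ 0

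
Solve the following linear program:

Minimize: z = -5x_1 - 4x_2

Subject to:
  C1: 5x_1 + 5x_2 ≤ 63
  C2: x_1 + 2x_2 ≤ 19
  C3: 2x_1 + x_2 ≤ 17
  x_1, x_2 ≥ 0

Evaluate the objective at each vertex of the feasible region:
  z(0, 0) = 0
  z(8.5, 0) = -42.5
  z(5, 7) = -53  ←
  z(0, 9.5) = -38
The minimum is at x_1 = 5, x_2 = 7.

x_1 = 5, x_2 = 7, z = -53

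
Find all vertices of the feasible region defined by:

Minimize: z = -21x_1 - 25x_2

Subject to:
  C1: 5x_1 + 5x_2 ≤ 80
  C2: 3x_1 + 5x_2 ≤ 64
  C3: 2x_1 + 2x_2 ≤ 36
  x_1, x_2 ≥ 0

(0, 0), (16, 0), (8, 8), (0, 12.8)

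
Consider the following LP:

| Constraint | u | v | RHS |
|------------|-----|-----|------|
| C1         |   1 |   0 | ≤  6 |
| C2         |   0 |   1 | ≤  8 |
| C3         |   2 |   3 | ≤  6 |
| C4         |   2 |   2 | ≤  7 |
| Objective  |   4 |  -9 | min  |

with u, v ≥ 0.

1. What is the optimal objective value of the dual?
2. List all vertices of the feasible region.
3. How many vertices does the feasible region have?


1. -18
2. (0, 0), (3, 0), (0, 2)
3. 3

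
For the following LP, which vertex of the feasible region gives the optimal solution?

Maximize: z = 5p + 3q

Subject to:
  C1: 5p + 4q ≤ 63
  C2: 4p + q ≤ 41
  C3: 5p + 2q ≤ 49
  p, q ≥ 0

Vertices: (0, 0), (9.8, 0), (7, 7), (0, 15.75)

Evaluate the objective at each vertex of the feasible region:
  z(0, 0) = 0
  z(9.8, 0) = 49
  z(7, 7) = 56  ←
  z(0, 15.75) = 47.25
The maximum is at p = 7, q = 7.

(7, 7)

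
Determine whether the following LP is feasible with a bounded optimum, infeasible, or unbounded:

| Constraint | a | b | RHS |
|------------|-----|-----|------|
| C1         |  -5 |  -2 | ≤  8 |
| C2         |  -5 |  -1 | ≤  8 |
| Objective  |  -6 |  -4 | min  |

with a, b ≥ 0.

Unbounded (objective can decrease without bound)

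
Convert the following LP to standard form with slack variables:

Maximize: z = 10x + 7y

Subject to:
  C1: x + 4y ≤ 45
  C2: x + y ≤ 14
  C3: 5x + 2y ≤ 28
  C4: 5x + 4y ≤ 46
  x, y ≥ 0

max z = 10x + 7y

s.t.
  x + 4y + s1 = 45
  x + y + s2 = 14
  5x + 2y + s3 = 28
  5x + 4y + s4 = 46
  x, y, s1, s2, s3, s4 ≥ 0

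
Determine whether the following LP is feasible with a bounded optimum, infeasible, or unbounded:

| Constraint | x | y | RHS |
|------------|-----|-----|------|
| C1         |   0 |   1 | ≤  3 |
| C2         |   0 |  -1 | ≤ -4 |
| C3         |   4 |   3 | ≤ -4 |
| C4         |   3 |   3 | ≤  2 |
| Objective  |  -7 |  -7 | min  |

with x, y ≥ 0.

Infeasible (no feasible solution exists)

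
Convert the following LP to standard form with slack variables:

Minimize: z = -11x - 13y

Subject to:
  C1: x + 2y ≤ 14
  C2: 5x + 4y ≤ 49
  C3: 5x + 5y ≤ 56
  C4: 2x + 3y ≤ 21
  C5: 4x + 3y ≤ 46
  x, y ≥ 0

min z = -11x - 13y

s.t.
  x + 2y + s1 = 14
  5x + 4y + s2 = 49
  5x + 5y + s3 = 56
  2x + 3y + s4 = 21
  4x + 3y + s5 = 46
  x, y, s1, s2, s3, s4, s5 ≥ 0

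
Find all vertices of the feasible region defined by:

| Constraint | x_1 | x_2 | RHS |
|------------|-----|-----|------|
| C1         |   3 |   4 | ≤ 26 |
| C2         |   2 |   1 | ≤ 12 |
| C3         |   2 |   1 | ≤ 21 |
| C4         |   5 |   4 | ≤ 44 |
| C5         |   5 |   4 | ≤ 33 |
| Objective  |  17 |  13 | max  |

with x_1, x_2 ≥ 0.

(0, 0), (6, 0), (5, 2), (3.5, 3.875), (0, 6.5)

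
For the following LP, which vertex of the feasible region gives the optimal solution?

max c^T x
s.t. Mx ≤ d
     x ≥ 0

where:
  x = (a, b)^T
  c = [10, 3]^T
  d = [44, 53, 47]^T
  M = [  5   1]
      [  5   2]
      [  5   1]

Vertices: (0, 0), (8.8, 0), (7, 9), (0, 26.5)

Evaluate the objective at each vertex of the feasible region:
  z(0, 0) = 0
  z(8.8, 0) = 88
  z(7, 9) = 97  ←
  z(0, 26.5) = 79.5
The maximum is at a = 7, b = 9.

(7, 9)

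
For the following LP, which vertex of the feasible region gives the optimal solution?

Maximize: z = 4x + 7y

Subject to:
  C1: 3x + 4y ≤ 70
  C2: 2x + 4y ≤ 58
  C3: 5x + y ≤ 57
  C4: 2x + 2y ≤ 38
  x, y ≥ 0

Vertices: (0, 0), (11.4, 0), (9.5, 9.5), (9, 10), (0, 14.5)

Evaluate the objective at each vertex of the feasible region:
  z(0, 0) = 0
  z(11.4, 0) = 45.6
  z(9.5, 9.5) = 104.5
  z(9, 10) = 106  ←
  z(0, 14.5) = 101.5
The maximum is at x = 9, y = 10.

(9, 10)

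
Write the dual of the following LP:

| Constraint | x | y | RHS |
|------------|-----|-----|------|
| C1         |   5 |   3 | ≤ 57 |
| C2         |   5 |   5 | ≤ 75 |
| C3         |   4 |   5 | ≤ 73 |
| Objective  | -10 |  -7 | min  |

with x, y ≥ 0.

Primal min cᵀx s.t. Ax ≤ b, x ≥ 0  →  Dual max −bᵀy s.t. Aᵀy ≥ −c, y ≥ 0.

Maximize: z = -57y1 - 75y2 - 73y3

Subject to:
  5y1 + 5y2 + 4y3 ≥ 10
  3y1 + 5y2 + 5y3 ≥ 7
  y1, y2, y3 ≥ 0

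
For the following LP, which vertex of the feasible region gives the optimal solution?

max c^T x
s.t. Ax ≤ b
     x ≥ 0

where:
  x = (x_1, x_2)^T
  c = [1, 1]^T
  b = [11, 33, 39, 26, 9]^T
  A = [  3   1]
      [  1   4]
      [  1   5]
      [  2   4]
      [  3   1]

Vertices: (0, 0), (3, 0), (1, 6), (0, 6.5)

Evaluate the objective at each vertex of the feasible region:
  z(0, 0) = 0
  z(3, 0) = 3
  z(1, 6) = 7  ←
  z(0, 6.5) = 6.5
The maximum is at x_1 = 1, x_2 = 6.

(1, 6)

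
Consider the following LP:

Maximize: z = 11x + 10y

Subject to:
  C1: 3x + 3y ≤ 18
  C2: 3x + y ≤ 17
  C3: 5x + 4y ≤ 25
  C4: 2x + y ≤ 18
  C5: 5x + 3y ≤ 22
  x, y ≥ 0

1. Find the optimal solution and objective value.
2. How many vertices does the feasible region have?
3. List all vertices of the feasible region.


1. x = 1, y = 5, z = 61
2. 5
3. (0, 0), (4.4, 0), (2.6, 3), (1, 5), (0, 6)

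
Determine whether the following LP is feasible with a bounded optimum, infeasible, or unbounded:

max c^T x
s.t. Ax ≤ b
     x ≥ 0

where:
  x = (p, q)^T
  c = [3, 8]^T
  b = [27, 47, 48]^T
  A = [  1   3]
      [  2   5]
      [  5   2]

Feasible with a bounded optimal solution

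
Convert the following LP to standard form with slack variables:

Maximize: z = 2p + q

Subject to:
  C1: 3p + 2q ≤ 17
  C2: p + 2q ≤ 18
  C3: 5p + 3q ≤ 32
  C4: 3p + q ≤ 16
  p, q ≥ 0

max z = 2p + q

s.t.
  3p + 2q + s1 = 17
  p + 2q + s2 = 18
  5p + 3q + s3 = 32
  3p + q + s4 = 16
  p, q, s1, s2, s3, s4 ≥ 0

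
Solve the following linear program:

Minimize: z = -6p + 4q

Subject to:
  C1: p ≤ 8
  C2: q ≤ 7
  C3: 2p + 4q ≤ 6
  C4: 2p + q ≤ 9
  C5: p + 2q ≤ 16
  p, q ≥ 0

Evaluate the objective at each vertex of the feasible region:
  z(0, 0) = 0
  z(3, 0) = -18  ←
  z(0, 1.5) = 6
The minimum is at p = 3, q = 0.

p = 3, q = 0, z = -18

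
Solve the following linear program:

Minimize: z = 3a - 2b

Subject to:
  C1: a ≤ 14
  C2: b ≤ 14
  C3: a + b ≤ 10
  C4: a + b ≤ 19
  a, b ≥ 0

Evaluate the objective at each vertex of the feasible region:
  z(0, 0) = 0
  z(10, 0) = 30
  z(0, 10) = -20  ←
The minimum is at a = 0, b = 10.

a = 0, b = 10, z = -20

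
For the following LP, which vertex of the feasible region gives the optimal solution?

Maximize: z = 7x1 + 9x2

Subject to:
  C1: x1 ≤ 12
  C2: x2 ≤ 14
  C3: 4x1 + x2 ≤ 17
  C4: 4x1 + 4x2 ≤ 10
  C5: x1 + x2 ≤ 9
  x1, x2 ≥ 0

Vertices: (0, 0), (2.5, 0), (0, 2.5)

Evaluate the objective at each vertex of the feasible region:
  z(0, 0) = 0
  z(2.5, 0) = 17.5
  z(0, 2.5) = 22.5  ←
The maximum is at x1 = 0, x2 = 2.5.

(0, 2.5)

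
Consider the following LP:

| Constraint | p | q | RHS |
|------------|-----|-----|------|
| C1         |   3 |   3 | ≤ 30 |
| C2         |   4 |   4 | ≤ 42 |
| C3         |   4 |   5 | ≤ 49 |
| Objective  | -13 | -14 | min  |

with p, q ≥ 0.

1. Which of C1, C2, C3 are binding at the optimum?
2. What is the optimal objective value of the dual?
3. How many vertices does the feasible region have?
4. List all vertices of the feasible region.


1. C1, C3
2. -139
3. 4
4. (0, 0), (10, 0), (1, 9), (0, 9.8)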